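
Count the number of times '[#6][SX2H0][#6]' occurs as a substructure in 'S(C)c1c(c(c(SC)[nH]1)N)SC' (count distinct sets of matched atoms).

3

[#6][SX2H0][#6] is the SMARTS for a thioether: an aliphatic sulfur bridging two carbons with no H on the sulfur.
The molecule carries 3 separate instances of a methylthio ether (-SCH3) meeting every constraint; each maps to a distinct set of atoms, giving 3 matches.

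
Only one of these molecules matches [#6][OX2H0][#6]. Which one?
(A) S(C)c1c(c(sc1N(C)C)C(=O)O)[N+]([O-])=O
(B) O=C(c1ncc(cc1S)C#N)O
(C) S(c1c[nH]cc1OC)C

[#6][OX2H0][#6] describes an aliphatic oxygen bridging two carbons with no H on the oxygen (an ether).
(A) has a carboxylic acid group (-C(=O)OH) but the -OH oxygen has H1; the =O is OX1, not OX2.
(B) has a carboxylic acid group (-C(=O)OH) but the -OH oxygen has H1; the =O is OX1, not OX2.
(C) contains a methoxy ether (-OCH3), which satisfies every atom and bond constraint.
So the answer is (C).

C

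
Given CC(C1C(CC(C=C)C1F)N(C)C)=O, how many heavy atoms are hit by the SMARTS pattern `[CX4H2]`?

The query [CX4H2] means: sp3 carbon (X4) with exactly two hydrogens.
Check the 14 heavy atoms by environment: 4× C (H1, X4) → no; 1× C (H2, X4) → match; 1× C (H1, X3) → no; 1× C (H2, X3) → no; 1× C (H0, X3) → no; 1× O (H0, X1) → no; 3× C (H3, X4) → no; 1× F (H0, X1) → no; 1× N (H0, X3) → no.
That gives 1 matching atom.

1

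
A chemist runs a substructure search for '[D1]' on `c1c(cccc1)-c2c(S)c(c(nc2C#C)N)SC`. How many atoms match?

The query [D1] means: atom with exactly one heavy-atom neighbour (degree 1).
Check the 18 heavy atoms by environment: 1× n (aromatic, D2) → no; 6× c (aromatic, D3) → no; 1× S (D2) → no; 2× C (D1) → match; 1× N (D1) → match; 5× c (aromatic, D2) → no; 1× S (D1) → match; 1× C (D2) → no.
Summing the matching environments: 2 + 1 + 1 = 4 matching atoms.

4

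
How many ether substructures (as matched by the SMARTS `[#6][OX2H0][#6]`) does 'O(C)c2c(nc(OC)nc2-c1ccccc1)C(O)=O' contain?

[#6][OX2H0][#6] is the SMARTS for an ether: an aliphatic oxygen bridging two carbons with no H on the oxygen.
The molecule carries 2 separate instances of a methoxy ether (-OCH3) meeting every constraint; each maps to a distinct set of atoms, giving 2 matches.

2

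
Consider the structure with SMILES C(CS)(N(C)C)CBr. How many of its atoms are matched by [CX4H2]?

2

Check the 8 heavy atoms by environment: 2× C (H2, X4) → match; 1× C (H1, X4) → no; 1× N (H0, X3) → no; 2× C (H3, X4) → no; 1× Br (H0, X1) → no; 1× S (H1, X2) → no.
That gives 2 matching atoms.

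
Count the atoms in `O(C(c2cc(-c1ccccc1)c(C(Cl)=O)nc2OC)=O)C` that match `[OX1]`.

2

The query [OX1] means: aliphatic oxygen with one total connection — typically a carbonyl =O or an oxide.
Check the 21 heavy atoms by environment: 1× n (aromatic, X2) → no; 11× c (aromatic, X3) → no; 2× C (X3) → no; 2× O (X1) → match; 1× Cl (X1) → no; 2× O (X2) → no; 2× C (X4) → no.
That gives 2 matching atoms.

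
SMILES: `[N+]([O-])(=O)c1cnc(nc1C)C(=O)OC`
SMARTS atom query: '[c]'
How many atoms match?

4

The query [c] means: lowercase c matches aromatic carbon only.
Check the 14 heavy atoms by environment: 2× n (aromatic) → no; 4× c (aromatic) → match; 3× C → no; 3× O → no; 1× N (charge +1) → no; 1× O (charge -1) → no.
That gives 4 matching atoms.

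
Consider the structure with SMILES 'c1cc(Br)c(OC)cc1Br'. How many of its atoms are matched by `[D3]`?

3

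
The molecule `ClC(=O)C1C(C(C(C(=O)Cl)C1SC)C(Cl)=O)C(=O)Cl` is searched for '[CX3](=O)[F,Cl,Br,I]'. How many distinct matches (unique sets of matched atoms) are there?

4

[CX3](=O)[F,Cl,Br,I] is the SMARTS for an acyl halide: a carbonyl carbon bonded to a halogen.
The molecule carries 4 separate instances of an acyl chloride (-C(=O)Cl) meeting every constraint; each maps to a distinct set of atoms, giving 4 matches.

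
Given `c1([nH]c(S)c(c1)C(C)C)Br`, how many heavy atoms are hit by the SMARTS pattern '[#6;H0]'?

The query [#6;H0] means: any carbon with no attached hydrogen.
Check the 10 heavy atoms by environment: 1× n (aromatic, H1) → no; 3× c (aromatic, H0) → match; 1× c (aromatic, H1) → no; 1× Br (H0) → no; 1× C (H1) → no; 2× C (H3) → no; 1× S (H1) → no.
That gives 3 matching atoms.

3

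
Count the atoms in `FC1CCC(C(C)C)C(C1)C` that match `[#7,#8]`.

0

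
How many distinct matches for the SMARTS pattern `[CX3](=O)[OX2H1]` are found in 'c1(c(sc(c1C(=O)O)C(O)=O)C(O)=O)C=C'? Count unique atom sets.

3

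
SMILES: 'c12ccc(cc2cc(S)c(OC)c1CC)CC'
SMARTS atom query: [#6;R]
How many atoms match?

10

The query [#6;R] means: carbon that is part of a ring.
Check the 17 heavy atoms by environment: 10× c (aromatic, in 6-ring) → match; 1× S (acyclic) → no; 5× C (acyclic) → no; 1× O (acyclic) → no.
That gives 10 matching atoms.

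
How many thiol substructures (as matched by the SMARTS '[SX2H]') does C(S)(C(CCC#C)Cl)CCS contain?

2

[SX2H] is the SMARTS for a thiol: an aliphatic sulfur with two connections, one being H.
The molecule carries 2 separate instances of a thiol (-SH) meeting every constraint; each maps to a distinct set of atoms, giving 2 matches.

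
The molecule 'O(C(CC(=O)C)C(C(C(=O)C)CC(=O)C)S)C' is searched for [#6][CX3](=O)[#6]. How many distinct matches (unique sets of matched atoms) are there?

[#6][CX3](=O)[#6] is the SMARTS for a ketone: a carbonyl carbon (no H) flanked by two carbons.
The molecule carries 3 separate instances of an acetyl/ketone group (-C(=O)CH3) meeting every constraint; each maps to a distinct set of atoms, giving 3 matches.

3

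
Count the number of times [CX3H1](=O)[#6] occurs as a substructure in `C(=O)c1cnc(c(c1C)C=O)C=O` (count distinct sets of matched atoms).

3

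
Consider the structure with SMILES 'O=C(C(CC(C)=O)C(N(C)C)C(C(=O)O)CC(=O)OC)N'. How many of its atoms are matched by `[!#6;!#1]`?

8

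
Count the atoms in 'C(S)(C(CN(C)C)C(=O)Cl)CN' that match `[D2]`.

The query [D2] means: atom with exactly two heavy-atom neighbours.
Check the 12 heavy atoms by environment: 2× C (D2) → match; 3× C (D3) → no; 1× O (D1) → no; 1× Cl (D1) → no; 1× N (D3) → no; 2× C (D1) → no; 1× N (D1) → no; 1× S (D1) → no.
That gives 2 matching atoms.

2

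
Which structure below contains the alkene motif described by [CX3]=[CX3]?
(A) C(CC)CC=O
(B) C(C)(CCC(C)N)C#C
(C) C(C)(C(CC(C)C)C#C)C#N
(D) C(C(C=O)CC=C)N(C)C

D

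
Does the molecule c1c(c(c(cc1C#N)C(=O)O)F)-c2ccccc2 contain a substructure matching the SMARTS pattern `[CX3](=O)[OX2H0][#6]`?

No

The pattern [CX3](=O)[OX2H0][#6] describes a carbonyl carbon bonded to an oxygen that is itself bonded to carbon (no H on that O) — an ester.
The closest candidate here is a carboxylic acid group (-C(=O)OH), but the singly-bonded O carries H (OX2H1, not H0). No other fragment satisfies the full query, so there is no match.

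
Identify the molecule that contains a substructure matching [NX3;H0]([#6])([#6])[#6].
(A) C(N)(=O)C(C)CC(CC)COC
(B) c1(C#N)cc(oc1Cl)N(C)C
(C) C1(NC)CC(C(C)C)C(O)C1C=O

B

[NX3;H0]([#6])([#6])[#6] describes a trivalent nitrogen with no H, bonded to three carbons (a tertiary amine).
(A) has a primary amide (-C(=O)NH2) but the amide nitrogen has H2 and only one carbon neighbour.
(B) contains a dimethylamino group (-N(CH3)2), which satisfies every atom and bond constraint.
(C) has an N-methylamino group (-NHCH3) but the nitrogen still has one H (H1), not H0.
So the answer is (B).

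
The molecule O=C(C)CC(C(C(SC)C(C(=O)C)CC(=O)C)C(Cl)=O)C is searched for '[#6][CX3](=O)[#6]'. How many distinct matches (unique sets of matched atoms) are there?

3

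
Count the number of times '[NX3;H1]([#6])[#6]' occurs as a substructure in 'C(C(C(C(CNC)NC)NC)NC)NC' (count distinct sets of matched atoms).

5

[NX3;H1]([#6])[#6] is the SMARTS for a secondary amine: a trivalent nitrogen with one H, bonded to two carbons.
The molecule carries 5 separate instances of an N-methylamino group (-NHCH3) meeting every constraint; each maps to a distinct set of atoms, giving 5 matches.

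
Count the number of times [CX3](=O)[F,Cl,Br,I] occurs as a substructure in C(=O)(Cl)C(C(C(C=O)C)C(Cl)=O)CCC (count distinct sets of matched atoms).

2

[CX3](=O)[F,Cl,Br,I] is the SMARTS for an acyl halide: a carbonyl carbon bonded to a halogen.
The molecule carries 2 separate instances of an acyl chloride (-C(=O)Cl) meeting every constraint; each maps to a distinct set of atoms, giving 2 matches.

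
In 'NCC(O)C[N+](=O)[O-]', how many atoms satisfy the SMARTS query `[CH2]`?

2

The query [CH2] means: aliphatic carbon with exactly two hydrogens.
Check the 8 heavy atoms by environment: 2× C (H2) → match; 1× C (H1) → no; 1× O (H1) → no; 1× N (H2) → no; 1× N (charge +1, H0) → no; 1× O (charge -1, H0) → no; 1× O (H0) → no.
That gives 2 matching atoms.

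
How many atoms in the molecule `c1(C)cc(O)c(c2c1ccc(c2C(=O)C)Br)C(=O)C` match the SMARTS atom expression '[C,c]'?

15

The query [C,c] means: comma = OR; matches aliphatic or aromatic carbon — same as #6.
Check the 19 heavy atoms by environment: 10× c (aromatic) → match; 5× C → match; 3× O → no; 1× Br → no.
Summing the matching environments: 10 + 5 = 15 matching atoms.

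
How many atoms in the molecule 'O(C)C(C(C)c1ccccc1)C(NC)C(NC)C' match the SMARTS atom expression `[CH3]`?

5

The query [CH3] means: aliphatic carbon with exactly three hydrogens.
Check the 18 heavy atoms by environment: 5× C (H3) → match; 4× C (H1) → no; 2× N (H1) → no; 1× O (H0) → no; 1× c (aromatic, H0) → no; 5× c (aromatic, H1) → no.
That gives 5 matching atoms.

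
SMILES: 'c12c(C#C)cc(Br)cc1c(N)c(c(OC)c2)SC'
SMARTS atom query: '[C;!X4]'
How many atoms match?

2

The query [C;!X4] means: aliphatic carbon that does not have four total connections.
Check the 18 heavy atoms by environment: 10× c (aromatic, X3) → no; 1× Br (X1) → no; 1× S (X2) → no; 2× C (X4) → no; 2× C (X2) → match; 1× O (X2) → no; 1× N (X3) → no.
That gives 2 matching atoms.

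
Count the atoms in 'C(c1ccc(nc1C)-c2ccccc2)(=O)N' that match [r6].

12

The query [r6] means: r6 matches atoms in a six-membered ring.
Check the 16 heavy atoms by environment: 1× n (aromatic, in 6-ring) → match; 11× c (aromatic, in 6-ring) → match; 2× C (acyclic) → no; 1× O (acyclic) → no; 1× N (acyclic) → no.
Summing the matching environments: 1 + 11 = 12 matching atoms.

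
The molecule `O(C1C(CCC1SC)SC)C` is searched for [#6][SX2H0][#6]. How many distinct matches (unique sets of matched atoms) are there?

[#6][SX2H0][#6] is the SMARTS for a thioether: an aliphatic sulfur bridging two carbons with no H on the sulfur.
The molecule carries 2 separate instances of a methylthio ether (-SCH3) meeting every constraint; each maps to a distinct set of atoms, giving 2 matches.

2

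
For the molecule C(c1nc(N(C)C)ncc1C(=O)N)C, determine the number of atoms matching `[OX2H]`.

0

Check the 14 heavy atoms by environment: 2× n (aromatic, H0, X2) → no; 3× c (aromatic, H0, X3) → no; 1× c (aromatic, H1, X3) → no; 1× N (H0, X3) → no; 3× C (H3, X4) → no; 1× C (H2, X4) → no; 1× C (H0, X3) → no; 1× O (H0, X1) → no; 1× N (H2, X3) → no.
No environment satisfies the query, so 0 matching atoms.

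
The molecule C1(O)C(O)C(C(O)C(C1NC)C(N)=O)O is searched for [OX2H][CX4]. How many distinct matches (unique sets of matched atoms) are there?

4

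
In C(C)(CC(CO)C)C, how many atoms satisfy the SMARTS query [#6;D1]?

3

Check the 8 heavy atoms by environment: 2× C (D2) → no; 2× C (D3) → no; 3× C (D1) → match; 1× O (D1) → no.
That gives 3 matching atoms.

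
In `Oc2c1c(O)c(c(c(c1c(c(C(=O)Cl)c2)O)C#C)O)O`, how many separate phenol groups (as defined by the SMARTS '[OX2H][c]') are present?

5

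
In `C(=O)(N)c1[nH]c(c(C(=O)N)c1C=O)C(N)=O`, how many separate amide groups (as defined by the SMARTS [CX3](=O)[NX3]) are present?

3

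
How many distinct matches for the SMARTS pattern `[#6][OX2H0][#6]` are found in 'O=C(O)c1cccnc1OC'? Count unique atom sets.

[#6][OX2H0][#6] is the SMARTS for an ether: an aliphatic oxygen bridging two carbons with no H on the oxygen.
Exactly one fragment in the molecule meets all constraints, giving 1 match.

1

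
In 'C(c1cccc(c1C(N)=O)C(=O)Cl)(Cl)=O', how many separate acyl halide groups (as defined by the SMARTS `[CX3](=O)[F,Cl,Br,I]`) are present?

2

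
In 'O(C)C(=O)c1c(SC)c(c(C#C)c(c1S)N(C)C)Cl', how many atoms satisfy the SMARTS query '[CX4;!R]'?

4

Check the 19 heavy atoms by environment: 6× c (aromatic, X3, in 6-ring) → no; 2× S (X2, acyclic) → no; 1× C (X3, acyclic) → no; 1× O (X1, acyclic) → no; 1× O (X2, acyclic) → no; 4× C (X4, acyclic) → match; 1× N (X3, acyclic) → no; 1× Cl (X1, acyclic) → no; 2× C (X2, acyclic) → no.
That gives 4 matching atoms.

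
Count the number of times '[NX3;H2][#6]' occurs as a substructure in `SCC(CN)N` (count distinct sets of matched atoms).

[NX3;H2][#6] is the SMARTS for a primary amine: a trivalent nitrogen with two H attached to carbon.
The molecule carries 2 separate instances of a primary amino group (-NH2) meeting every constraint; each maps to a distinct set of atoms, giving 2 matches.

2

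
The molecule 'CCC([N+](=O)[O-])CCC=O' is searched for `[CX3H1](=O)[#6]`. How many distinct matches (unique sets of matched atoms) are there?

1

[CX3H1](=O)[#6] is the SMARTS for an aldehyde: an sp2 carbon with one H, double-bonded to O and single-bonded to carbon.
Exactly one fragment in the molecule meets all constraints, giving 1 match.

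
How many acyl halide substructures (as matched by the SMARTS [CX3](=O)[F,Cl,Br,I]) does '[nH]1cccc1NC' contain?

0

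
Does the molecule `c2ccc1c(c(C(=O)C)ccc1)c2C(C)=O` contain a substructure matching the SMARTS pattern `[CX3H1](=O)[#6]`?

No

The pattern [CX3H1](=O)[#6] describes an sp2 carbon with one H, double-bonded to O and single-bonded to carbon — an aldehyde.
The closest candidate here is an acetyl/ketone group (-C(=O)CH3), but the carbonyl carbon has H0 (two carbon neighbours), not H1. No other fragment satisfies the full query, so there is no match.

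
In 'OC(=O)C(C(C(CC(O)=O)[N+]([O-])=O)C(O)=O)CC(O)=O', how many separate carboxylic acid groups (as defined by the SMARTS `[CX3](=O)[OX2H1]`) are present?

[CX3](=O)[OX2H1] is the SMARTS for a carboxylic acid: an sp2 carbon double-bonded to O and single-bonded to an -OH oxygen.
The molecule carries 4 separate instances of a carboxylic acid group (-C(=O)OH) meeting every constraint; each maps to a distinct set of atoms, giving 4 matches.

4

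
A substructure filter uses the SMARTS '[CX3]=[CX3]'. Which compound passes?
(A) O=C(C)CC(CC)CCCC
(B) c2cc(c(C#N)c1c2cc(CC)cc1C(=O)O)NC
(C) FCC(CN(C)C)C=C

[CX3]=[CX3] describes a non-aromatic C=C double bond between two sp2 carbons (an alkene).
(A) has an ethyl group (-CH2CH3) but its C-C bond is a single bond between CX4 carbons, not CX3=CX3.
(B) has an ethyl group (-CH2CH3) but its C-C bond is a single bond between CX4 carbons, not CX3=CX3.
(C) contains a vinyl group (-CH=CH2), which satisfies every atom and bond constraint.
So the answer is (C).

C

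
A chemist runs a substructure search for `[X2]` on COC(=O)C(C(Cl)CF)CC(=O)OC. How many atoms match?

Check the 14 heavy atoms by environment: 6× C (X4) → no; 1× Cl (X1) → no; 2× C (X3) → no; 2× O (X1) → no; 2× O (X2) → match; 1× F (X1) → no.
That gives 2 matching atoms.

2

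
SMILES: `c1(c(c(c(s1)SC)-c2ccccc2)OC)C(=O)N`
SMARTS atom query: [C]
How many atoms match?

3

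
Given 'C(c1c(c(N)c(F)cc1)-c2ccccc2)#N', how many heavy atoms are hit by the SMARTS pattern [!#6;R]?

0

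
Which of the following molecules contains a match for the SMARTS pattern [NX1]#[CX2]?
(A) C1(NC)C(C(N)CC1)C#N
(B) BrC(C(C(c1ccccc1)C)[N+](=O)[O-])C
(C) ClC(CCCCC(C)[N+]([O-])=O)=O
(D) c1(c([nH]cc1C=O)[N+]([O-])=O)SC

[NX1]#[CX2] describes a nitrogen triple-bonded to a two-connected carbon (a nitrile).
(A) contains a nitrile (-C#N), which satisfies every atom and bond constraint.
(B) has a nitro group (-[N+](=O)[O-]) but there is no C#N triple bond.
(C) has a nitro group (-[N+](=O)[O-]) but there is no C#N triple bond.
(D) has a nitro group (-[N+](=O)[O-]) but there is no C#N triple bond.
So the answer is (A).

A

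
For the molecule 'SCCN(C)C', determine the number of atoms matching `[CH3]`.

The query [CH3] means: aliphatic carbon with exactly three hydrogens.
Check the 6 heavy atoms by environment: 2× C (H2) → no; 1× S (H1) → no; 1× N (H0) → no; 2× C (H3) → match.
That gives 2 matching atoms.

2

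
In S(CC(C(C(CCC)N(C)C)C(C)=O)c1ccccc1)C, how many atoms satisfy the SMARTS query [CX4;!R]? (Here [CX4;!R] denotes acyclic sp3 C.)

The query [CX4;!R] means: aliphatic carbon with four total connections, not in a ring.
Check the 21 heavy atoms by environment: 11× C (X4, acyclic) → match; 6× c (aromatic, X3, in 6-ring) → no; 1× C (X3, acyclic) → no; 1× O (X1, acyclic) → no; 1× N (X3, acyclic) → no; 1× S (X2, acyclic) → no.
That gives 11 matching atoms.

11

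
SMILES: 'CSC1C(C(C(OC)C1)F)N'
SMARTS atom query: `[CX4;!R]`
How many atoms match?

2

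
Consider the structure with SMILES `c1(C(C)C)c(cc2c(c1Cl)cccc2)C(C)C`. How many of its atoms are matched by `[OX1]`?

0

The query [OX1] means: aliphatic oxygen with one total connection — typically a carbonyl =O or an oxide.
Check the 17 heavy atoms by environment: 10× c (aromatic, X3) → no; 1× Cl (X1) → no; 6× C (X4) → no.
No environment satisfies the query, so 0 matching atoms.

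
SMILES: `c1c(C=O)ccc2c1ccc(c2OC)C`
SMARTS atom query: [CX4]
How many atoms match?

2

Check the 15 heavy atoms by environment: 10× c (aromatic, X3) → no; 1× C (X3) → no; 1× O (X1) → no; 1× O (X2) → no; 2× C (X4) → match.
That gives 2 matching atoms.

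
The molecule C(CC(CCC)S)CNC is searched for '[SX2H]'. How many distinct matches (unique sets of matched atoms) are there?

[SX2H] is the SMARTS for a thiol: an aliphatic sulfur with two connections, one being H.
Exactly one fragment in the molecule meets all constraints, giving 1 match.

1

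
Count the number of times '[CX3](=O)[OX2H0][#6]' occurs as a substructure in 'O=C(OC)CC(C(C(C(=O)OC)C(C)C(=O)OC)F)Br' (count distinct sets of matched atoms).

3

[CX3](=O)[OX2H0][#6] is the SMARTS for an ester: a carbonyl carbon bonded to an oxygen that is itself bonded to carbon (no H on that O).
The molecule carries 3 separate instances of a methyl-ester group (-C(=O)OCH3) meeting every constraint; each maps to a distinct set of atoms, giving 3 matches.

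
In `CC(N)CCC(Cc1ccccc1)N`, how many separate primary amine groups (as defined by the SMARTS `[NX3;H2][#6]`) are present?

2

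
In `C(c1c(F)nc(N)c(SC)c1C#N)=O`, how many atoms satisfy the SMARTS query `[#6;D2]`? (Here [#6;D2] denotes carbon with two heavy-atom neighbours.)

The query [#6;D2] means: any carbon bonded to exactly two heavy atoms.
Check the 14 heavy atoms by environment: 1× n (aromatic, D2) → no; 5× c (aromatic, D3) → no; 2× N (D1) → no; 1× F (D1) → no; 1× S (D2) → no; 1× C (D1) → no; 2× C (D2) → match; 1× O (D1) → no.
That gives 2 matching atoms.

2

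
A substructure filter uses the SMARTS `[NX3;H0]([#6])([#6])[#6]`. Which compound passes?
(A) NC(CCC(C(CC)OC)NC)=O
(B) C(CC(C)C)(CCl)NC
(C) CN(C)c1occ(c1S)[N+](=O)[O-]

C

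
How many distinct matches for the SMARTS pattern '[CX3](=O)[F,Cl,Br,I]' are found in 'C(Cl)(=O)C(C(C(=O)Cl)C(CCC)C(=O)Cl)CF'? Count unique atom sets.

3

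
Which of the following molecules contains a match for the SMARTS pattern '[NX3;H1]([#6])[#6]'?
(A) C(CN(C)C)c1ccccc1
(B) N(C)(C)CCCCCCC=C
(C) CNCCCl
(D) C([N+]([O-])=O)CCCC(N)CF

C

[NX3;H1]([#6])[#6] describes a trivalent nitrogen with one H, bonded to two carbons (a secondary amine).
(A) has a dimethylamino group (-N(CH3)2) but the nitrogen has H0, not H1.
(B) has a dimethylamino group (-N(CH3)2) but the nitrogen has H0, not H1.
(C) contains an N-methylamino group (-NHCH3), which satisfies every atom and bond constraint.
(D) has a primary amino group (-NH2) but the nitrogen has H2 and only one carbon neighbour.
So the answer is (C).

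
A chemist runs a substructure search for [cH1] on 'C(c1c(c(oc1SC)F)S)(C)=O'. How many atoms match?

The query [cH1] means: aromatic carbon bearing exactly one hydrogen.
Check the 12 heavy atoms by environment: 1× o (aromatic, H0) → no; 4× c (aromatic, H0) → no; 1× C (H0) → no; 1× O (H0) → no; 2× C (H3) → no; 1× S (H0) → no; 1× S (H1) → no; 1× F (H0) → no.
No environment satisfies the query, so 0 matching atoms.

0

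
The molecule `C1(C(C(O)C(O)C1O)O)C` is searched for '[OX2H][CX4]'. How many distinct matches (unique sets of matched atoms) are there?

4

[OX2H][CX4] is the SMARTS for an aliphatic alcohol: a hydroxyl oxygen bound to an sp3 (X4) carbon.
The molecule carries 4 separate instances of a hydroxyl group (-OH) meeting every constraint; each maps to a distinct set of atoms, giving 4 matches.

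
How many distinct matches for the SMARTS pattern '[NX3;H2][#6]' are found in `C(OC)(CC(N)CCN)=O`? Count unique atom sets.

2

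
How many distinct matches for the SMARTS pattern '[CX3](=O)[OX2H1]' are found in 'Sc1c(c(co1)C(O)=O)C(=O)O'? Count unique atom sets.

[CX3](=O)[OX2H1] is the SMARTS for a carboxylic acid: an sp2 carbon double-bonded to O and single-bonded to an -OH oxygen.
The molecule carries 2 separate instances of a carboxylic acid group (-C(=O)OH) meeting every constraint; each maps to a distinct set of atoms, giving 2 matches.

2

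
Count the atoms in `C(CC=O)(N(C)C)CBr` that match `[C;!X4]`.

The query [C;!X4] means: aliphatic carbon that does not have four total connections.
Check the 9 heavy atoms by environment: 5× C (X4) → no; 1× C (X3) → match; 1× O (X1) → no; 1× Br (X1) → no; 1× N (X3) → no.
That gives 1 matching atom.

1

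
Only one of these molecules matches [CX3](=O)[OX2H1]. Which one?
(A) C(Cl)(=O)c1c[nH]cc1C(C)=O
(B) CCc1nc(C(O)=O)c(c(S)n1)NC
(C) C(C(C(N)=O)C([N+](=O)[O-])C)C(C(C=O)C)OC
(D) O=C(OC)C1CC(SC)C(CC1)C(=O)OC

[CX3](=O)[OX2H1] describes an sp2 carbon double-bonded to O and single-bonded to an -OH oxygen (a carboxylic acid).
(A) has an acyl chloride (-C(=O)Cl) but the carbonyl is bonded to Cl, not to an -OH oxygen.
(B) contains a carboxylic acid group (-C(=O)OH), which satisfies every atom and bond constraint.
(C) has an aldehyde (-CHO) but there is no singly-bonded oxygen on the carbonyl carbon.
(D) has a methyl-ester group (-C(=O)OCH3) but the singly-bonded O has no H (OX2H0, not OX2H1).
So the answer is (B).

B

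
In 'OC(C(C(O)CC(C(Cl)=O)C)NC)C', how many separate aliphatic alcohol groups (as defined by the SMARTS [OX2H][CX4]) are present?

[OX2H][CX4] is the SMARTS for an aliphatic alcohol: a hydroxyl oxygen bound to an sp3 (X4) carbon.
The molecule carries 2 separate instances of a hydroxyl group (-OH) meeting every constraint; each maps to a distinct set of atoms, giving 2 matches.

2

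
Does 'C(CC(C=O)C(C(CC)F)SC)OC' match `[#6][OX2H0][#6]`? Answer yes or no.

Yes

The pattern [#6][OX2H0][#6] describes an aliphatic oxygen bridging two carbons with no H on the oxygen — an ether.
The molecule carries a methoxy ether (-OCH3), whose atoms satisfy every constraint of the query, so the pattern matches.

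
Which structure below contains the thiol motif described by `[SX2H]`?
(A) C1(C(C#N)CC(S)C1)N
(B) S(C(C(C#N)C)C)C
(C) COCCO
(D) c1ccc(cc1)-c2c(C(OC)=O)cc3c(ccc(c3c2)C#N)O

A

[SX2H] describes an aliphatic sulfur with two connections, one being H (a thiol).
(A) contains a thiol (-SH), which satisfies every atom and bond constraint.
(B) has a methylthio ether (-SCH3) but the sulfur has H0 (bonded to two carbons), not H1.
(C) has a hydroxyl group (-OH) but it is an -OH, not an -SH.
(D) has a hydroxyl group (-OH) but it is an -OH, not an -SH.
So the answer is (A).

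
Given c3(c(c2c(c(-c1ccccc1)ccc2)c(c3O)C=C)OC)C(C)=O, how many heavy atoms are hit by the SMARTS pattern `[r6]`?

Check the 24 heavy atoms by environment: 16× c (aromatic, in 6-ring) → match; 3× O (acyclic) → no; 5× C (acyclic) → no.
That gives 16 matching atoms.

16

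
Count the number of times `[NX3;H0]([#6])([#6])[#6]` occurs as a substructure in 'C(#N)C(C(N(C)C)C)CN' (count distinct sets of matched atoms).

[NX3;H0]([#6])([#6])[#6] is the SMARTS for a tertiary amine: a trivalent nitrogen with no H, bonded to three carbons.
Exactly one fragment in the molecule meets all constraints, giving 1 match.

1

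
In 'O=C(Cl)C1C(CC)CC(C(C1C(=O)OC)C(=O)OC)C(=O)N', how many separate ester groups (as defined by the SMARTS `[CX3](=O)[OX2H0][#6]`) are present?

2

[CX3](=O)[OX2H0][#6] is the SMARTS for an ester: a carbonyl carbon bonded to an oxygen that is itself bonded to carbon (no H on that O).
The molecule carries 2 separate instances of a methyl-ester group (-C(=O)OCH3) meeting every constraint; each maps to a distinct set of atoms, giving 2 matches.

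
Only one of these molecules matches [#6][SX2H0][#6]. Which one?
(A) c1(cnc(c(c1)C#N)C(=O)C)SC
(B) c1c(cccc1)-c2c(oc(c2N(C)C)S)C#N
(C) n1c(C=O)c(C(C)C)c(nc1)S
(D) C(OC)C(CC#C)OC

[#6][SX2H0][#6] describes an aliphatic sulfur bridging two carbons with no H on the sulfur (a thioether).
(A) contains a methylthio ether (-SCH3), which satisfies every atom and bond constraint.
(B) has a thiol (-SH) but the sulfur has H1, not H0 bridging two carbons.
(C) has a thiol (-SH) but the sulfur has H1, not H0 bridging two carbons.
(D) has a methoxy ether (-OCH3) but the bridging atom is O, not S.
So the answer is (A).

A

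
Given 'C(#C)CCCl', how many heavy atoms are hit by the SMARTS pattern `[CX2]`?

The query [CX2] means: C with X2: aliphatic carbon with exactly 2 total connections.
Check the 5 heavy atoms by environment: 2× C (X4) → no; 1× Cl (X1) → no; 2× C (X2) → match.
That gives 2 matching atoms.

2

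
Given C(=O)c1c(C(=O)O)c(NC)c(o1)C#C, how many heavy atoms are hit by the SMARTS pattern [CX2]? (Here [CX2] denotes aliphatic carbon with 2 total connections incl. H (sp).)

2

The query [CX2] means: C with X2: aliphatic carbon with exactly 2 total connections.
Check the 14 heavy atoms by environment: 1× o (aromatic, X2) → no; 4× c (aromatic, X3) → no; 2× C (X3) → no; 2× O (X1) → no; 1× O (X2) → no; 1× N (X3) → no; 1× C (X4) → no; 2× C (X2) → match.
That gives 2 matching atoms.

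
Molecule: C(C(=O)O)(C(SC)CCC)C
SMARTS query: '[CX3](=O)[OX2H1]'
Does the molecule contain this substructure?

The pattern [CX3](=O)[OX2H1] describes an sp2 carbon double-bonded to O and single-bonded to an -OH oxygen — a carboxylic acid.
The molecule carries a carboxylic acid group (-C(=O)OH), whose atoms satisfy every constraint of the query, so the pattern matches.

Yes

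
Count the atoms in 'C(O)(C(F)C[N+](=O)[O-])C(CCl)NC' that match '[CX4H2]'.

2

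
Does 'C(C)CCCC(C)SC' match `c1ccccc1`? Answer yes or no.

No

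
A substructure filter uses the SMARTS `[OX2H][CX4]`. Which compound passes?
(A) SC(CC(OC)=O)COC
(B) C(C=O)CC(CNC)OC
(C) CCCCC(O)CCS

[OX2H][CX4] describes a hydroxyl oxygen bound to an sp3 (X4) carbon (an aliphatic alcohol).
(A) has a methoxy ether (-OCH3) but the oxygen has H0 (ether), not H1.
(B) has a methoxy ether (-OCH3) but the oxygen has H0 (ether), not H1.
(C) contains a hydroxyl group (-OH), which satisfies every atom and bond constraint.
So the answer is (C).

C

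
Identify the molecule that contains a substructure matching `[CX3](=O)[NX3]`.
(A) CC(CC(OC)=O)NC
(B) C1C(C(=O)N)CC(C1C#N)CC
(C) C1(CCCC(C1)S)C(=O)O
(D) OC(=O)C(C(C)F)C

[CX3](=O)[NX3] describes a carbonyl carbon bonded to a trivalent nitrogen (an amide).
(A) has a methyl-ester group (-C(=O)OCH3) but the carbonyl is bonded to O, not to an NX3 nitrogen.
(B) contains a primary amide (-C(=O)NH2), which satisfies every atom and bond constraint.
(C) has a carboxylic acid group (-C(=O)OH) but the carbonyl is bonded to O, not to an NX3 nitrogen.
(D) has a carboxylic acid group (-C(=O)OH) but the carbonyl is bonded to O, not to an NX3 nitrogen.
So the answer is (B).

B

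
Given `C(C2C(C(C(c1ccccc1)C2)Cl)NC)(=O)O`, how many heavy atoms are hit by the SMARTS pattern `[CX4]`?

6

The query [CX4] means: C with X4: aliphatic carbon with exactly 4 total connections (bonds + H).
Check the 17 heavy atoms by environment: 6× C (X4) → match; 1× N (X3) → no; 1× Cl (X1) → no; 6× c (aromatic, X3) → no; 1× C (X3) → no; 1× O (X1) → no; 1× O (X2) → no.
That gives 6 matching atoms.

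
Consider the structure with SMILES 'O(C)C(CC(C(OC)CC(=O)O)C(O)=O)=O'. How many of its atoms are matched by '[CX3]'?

3

The query [CX3] means: C with X3: aliphatic carbon with exactly 3 total connections.
Check the 16 heavy atoms by environment: 6× C (X4) → no; 4× O (X2) → no; 3× C (X3) → match; 3× O (X1) → no.
That gives 3 matching atoms.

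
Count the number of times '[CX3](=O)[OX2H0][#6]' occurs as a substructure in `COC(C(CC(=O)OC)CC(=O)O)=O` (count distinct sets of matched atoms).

[CX3](=O)[OX2H0][#6] is the SMARTS for an ester: a carbonyl carbon bonded to an oxygen that is itself bonded to carbon (no H on that O).
The molecule carries 2 separate instances of a methyl-ester group (-C(=O)OCH3) meeting every constraint; each maps to a distinct set of atoms, giving 2 matches.

2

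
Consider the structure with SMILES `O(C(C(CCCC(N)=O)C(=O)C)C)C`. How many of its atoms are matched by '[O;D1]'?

The query [O;D1] means: aliphatic oxygen bonded to exactly one heavy atom.
Check the 14 heavy atoms by environment: 3× C (D1) → no; 4× C (D3) → no; 3× C (D2) → no; 1× O (D2) → no; 2× O (D1) → match; 1× N (D1) → no.
That gives 2 matching atoms.

2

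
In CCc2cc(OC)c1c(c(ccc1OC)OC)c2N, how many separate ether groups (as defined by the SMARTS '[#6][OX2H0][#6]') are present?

3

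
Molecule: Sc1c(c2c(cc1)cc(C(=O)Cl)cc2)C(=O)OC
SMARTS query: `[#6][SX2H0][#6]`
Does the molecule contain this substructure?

The pattern [#6][SX2H0][#6] describes an aliphatic sulfur bridging two carbons with no H on the sulfur — a thioether.
The closest candidate here is a thiol (-SH), but the sulfur has H1, not H0 bridging two carbons. No other fragment satisfies the full query, so there is no match.

No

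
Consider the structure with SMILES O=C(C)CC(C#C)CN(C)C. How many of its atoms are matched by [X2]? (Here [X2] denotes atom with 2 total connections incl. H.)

2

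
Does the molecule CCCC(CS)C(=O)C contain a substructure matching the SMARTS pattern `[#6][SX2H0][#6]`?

No

The pattern [#6][SX2H0][#6] describes an aliphatic sulfur bridging two carbons with no H on the sulfur — a thioether.
The closest candidate here is a thiol (-SH), but the sulfur has H1, not H0 bridging two carbons. No other fragment satisfies the full query, so there is no match.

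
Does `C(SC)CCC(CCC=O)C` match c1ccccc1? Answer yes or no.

No

The pattern c1ccccc1 describes six aromatic carbons in a ring — a benzene ring.
The closest candidate here is a methyl group (-CH3), but no six-membered all-carbon aromatic ring is present. No other fragment satisfies the full query, so there is no match.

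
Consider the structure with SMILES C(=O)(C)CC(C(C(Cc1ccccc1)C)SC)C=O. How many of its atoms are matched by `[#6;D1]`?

Check the 19 heavy atoms by environment: 3× C (D2) → no; 4× C (D3) → no; 3× C (D1) → match; 2× O (D1) → no; 1× c (aromatic, D3) → no; 5× c (aromatic, D2) → no; 1× S (D2) → no.
That gives 3 matching atoms.

3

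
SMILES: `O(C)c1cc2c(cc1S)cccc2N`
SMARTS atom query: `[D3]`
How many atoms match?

The query [D3] means: atom with exactly three heavy-atom neighbours.
Check the 14 heavy atoms by environment: 5× c (aromatic, D3) → match; 5× c (aromatic, D2) → no; 1× S (D1) → no; 1× N (D1) → no; 1× O (D2) → no; 1× C (D1) → no.
That gives 5 matching atoms.

5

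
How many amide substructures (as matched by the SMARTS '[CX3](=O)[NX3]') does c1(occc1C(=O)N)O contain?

1

[CX3](=O)[NX3] is the SMARTS for an amide: a carbonyl carbon bonded to a trivalent nitrogen.
Exactly one fragment in the molecule meets all constraints, giving 1 match.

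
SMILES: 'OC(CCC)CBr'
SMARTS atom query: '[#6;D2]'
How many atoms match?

The query [#6;D2] means: any carbon bonded to exactly two heavy atoms.
Check the 7 heavy atoms by environment: 3× C (D2) → match; 1× C (D3) → no; 1× C (D1) → no; 1× O (D1) → no; 1× Br (D1) → no.
That gives 3 matching atoms.

3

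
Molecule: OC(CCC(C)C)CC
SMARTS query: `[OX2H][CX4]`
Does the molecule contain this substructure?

The pattern [OX2H][CX4] describes a hydroxyl oxygen bound to an sp3 (X4) carbon — an aliphatic alcohol.
The molecule carries a hydroxyl group (-OH), whose atoms satisfy every constraint of the query, so the pattern matches.

Yes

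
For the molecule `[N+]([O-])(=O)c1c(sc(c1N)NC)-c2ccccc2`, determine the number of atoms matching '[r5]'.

5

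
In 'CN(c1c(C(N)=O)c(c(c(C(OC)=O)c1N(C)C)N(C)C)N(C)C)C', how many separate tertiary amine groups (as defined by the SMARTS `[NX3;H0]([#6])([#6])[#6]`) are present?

4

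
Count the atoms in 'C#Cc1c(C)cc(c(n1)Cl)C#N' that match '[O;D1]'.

The query [O;D1] means: aliphatic oxygen bonded to exactly one heavy atom.
Check the 12 heavy atoms by environment: 1× n (aromatic, D2) → no; 4× c (aromatic, D3) → no; 1× c (aromatic, D2) → no; 1× Cl (D1) → no; 2× C (D2) → no; 1× N (D1) → no; 2× C (D1) → no.
No environment satisfies the query, so 0 matching atoms.

0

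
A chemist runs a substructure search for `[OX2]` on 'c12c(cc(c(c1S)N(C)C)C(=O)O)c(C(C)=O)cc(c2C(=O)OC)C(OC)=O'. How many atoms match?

3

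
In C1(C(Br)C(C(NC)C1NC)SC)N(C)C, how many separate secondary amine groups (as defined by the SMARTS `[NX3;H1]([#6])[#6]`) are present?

[NX3;H1]([#6])[#6] is the SMARTS for a secondary amine: a trivalent nitrogen with one H, bonded to two carbons.
The molecule carries 2 separate instances of an N-methylamino group (-NHCH3) meeting every constraint; each maps to a distinct set of atoms, giving 2 matches.

2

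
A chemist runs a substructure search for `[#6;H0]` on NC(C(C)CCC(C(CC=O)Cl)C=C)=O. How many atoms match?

The query [#6;H0] means: any carbon with no attached hydrogen.
Check the 15 heavy atoms by environment: 1× C (H3) → no; 5× C (H1) → no; 4× C (H2) → no; 1× C (H0) → match; 2× O (H0) → no; 1× N (H2) → no; 1× Cl (H0) → no.
That gives 1 matching atom.

1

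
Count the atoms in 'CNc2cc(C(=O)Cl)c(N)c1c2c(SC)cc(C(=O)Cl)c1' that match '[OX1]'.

Check the 21 heavy atoms by environment: 10× c (aromatic, X3) → no; 2× N (X3) → no; 1× S (X2) → no; 2× C (X4) → no; 2× C (X3) → no; 2× O (X1) → match; 2× Cl (X1) → no.
That gives 2 matching atoms.

2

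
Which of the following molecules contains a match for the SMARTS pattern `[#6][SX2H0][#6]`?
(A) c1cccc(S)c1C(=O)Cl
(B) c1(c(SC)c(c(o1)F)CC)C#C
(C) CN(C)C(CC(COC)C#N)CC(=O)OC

B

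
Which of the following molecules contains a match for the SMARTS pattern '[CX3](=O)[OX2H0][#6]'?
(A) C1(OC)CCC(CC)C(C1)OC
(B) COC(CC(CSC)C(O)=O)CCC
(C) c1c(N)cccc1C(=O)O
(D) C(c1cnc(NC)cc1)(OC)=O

[CX3](=O)[OX2H0][#6] describes a carbonyl carbon bonded to an oxygen that is itself bonded to carbon (no H on that O) (an ester).
(A) has a methoxy ether (-OCH3) but the ether oxygen is not adjacent to a C=O carbon.
(B) has a carboxylic acid group (-C(=O)OH) but the singly-bonded O carries H (OX2H1, not H0).
(C) has a carboxylic acid group (-C(=O)OH) but the singly-bonded O carries H (OX2H1, not H0).
(D) contains a methyl-ester group (-C(=O)OCH3), which satisfies every atom and bond constraint.
So the answer is (D).

D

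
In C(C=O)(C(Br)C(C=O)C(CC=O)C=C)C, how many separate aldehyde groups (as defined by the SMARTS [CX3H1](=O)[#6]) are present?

3

[CX3H1](=O)[#6] is the SMARTS for an aldehyde: an sp2 carbon with one H, double-bonded to O and single-bonded to carbon.
The molecule carries 3 separate instances of an aldehyde (-CHO) meeting every constraint; each maps to a distinct set of atoms, giving 3 matches.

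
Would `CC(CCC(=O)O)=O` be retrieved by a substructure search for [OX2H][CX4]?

The pattern [OX2H][CX4] describes a hydroxyl oxygen bound to an sp3 (X4) carbon — an aliphatic alcohol.
The closest candidate here is a carboxylic acid group (-C(=O)OH), but the -OH is on a CX3 carbonyl carbon, not a CX4 carbon. No other fragment satisfies the full query, so there is no match.

No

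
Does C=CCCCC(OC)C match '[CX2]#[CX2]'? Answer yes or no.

No

The pattern [CX2]#[CX2] describes a carbon-carbon triple bond — an alkyne.
The closest candidate here is a vinyl group (-CH=CH2), but the C=C is a double bond; both carbons are CX3, not CX2. No other fragment satisfies the full query, so there is no match.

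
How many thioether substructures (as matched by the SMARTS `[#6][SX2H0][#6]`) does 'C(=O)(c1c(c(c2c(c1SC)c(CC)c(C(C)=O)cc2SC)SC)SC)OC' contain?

[#6][SX2H0][#6] is the SMARTS for a thioether: an aliphatic sulfur bridging two carbons with no H on the sulfur.
The molecule carries 4 separate instances of a methylthio ether (-SCH3) meeting every constraint; each maps to a distinct set of atoms, giving 4 matches.

4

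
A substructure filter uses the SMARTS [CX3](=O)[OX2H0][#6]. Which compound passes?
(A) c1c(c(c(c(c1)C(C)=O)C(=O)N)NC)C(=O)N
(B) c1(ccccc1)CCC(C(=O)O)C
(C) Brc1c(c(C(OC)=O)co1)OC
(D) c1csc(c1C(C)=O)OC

C

[CX3](=O)[OX2H0][#6] describes a carbonyl carbon bonded to an oxygen that is itself bonded to carbon (no H on that O) (an ester).
(A) has a primary amide (-C(=O)NH2) but the carbonyl is bonded to N, not to an O-C linkage.
(B) has a carboxylic acid group (-C(=O)OH) but the singly-bonded O carries H (OX2H1, not H0).
(C) contains a methyl-ester group (-C(=O)OCH3), which satisfies every atom and bond constraint.
(D) has a methoxy ether (-OCH3) but the ether oxygen is not adjacent to a C=O carbon.
So the answer is (C).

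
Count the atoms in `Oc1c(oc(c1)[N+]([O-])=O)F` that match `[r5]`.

Check the 10 heavy atoms by environment: 1× o (aromatic, in 5-ring) → match; 4× c (aromatic, in 5-ring) → match; 1× F (acyclic) → no; 2× O (acyclic) → no; 1× N (charge +1, acyclic) → no; 1× O (charge -1, acyclic) → no.
Summing the matching environments: 1 + 4 = 5 matching atoms.

5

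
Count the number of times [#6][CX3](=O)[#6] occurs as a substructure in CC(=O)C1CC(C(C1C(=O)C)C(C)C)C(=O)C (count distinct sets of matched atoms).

3

[#6][CX3](=O)[#6] is the SMARTS for a ketone: a carbonyl carbon (no H) flanked by two carbons.
The molecule carries 3 separate instances of an acetyl/ketone group (-C(=O)CH3) meeting every constraint; each maps to a distinct set of atoms, giving 3 matches.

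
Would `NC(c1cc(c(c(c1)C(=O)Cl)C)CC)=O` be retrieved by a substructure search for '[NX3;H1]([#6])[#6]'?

The pattern [NX3;H1]([#6])[#6] describes a trivalent nitrogen with one H, bonded to two carbons — a secondary amine.
The closest candidate here is a primary amide (-C(=O)NH2), but the -C(=O)NH2 nitrogen has H2, not H1. No other fragment satisfies the full query, so there is no match.

No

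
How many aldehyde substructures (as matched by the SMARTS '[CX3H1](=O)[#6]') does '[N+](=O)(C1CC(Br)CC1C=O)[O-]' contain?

[CX3H1](=O)[#6] is the SMARTS for an aldehyde: an sp2 carbon with one H, double-bonded to O and single-bonded to carbon.
Exactly one fragment in the molecule meets all constraints, giving 1 match.

1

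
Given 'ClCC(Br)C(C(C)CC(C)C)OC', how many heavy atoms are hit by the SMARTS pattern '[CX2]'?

The query [CX2] means: C with X2: aliphatic carbon with exactly 2 total connections.
Check the 13 heavy atoms by environment: 10× C (X4) → no; 1× O (X2) → no; 1× Br (X1) → no; 1× Cl (X1) → no.
No environment satisfies the query, so 0 matching atoms.

0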